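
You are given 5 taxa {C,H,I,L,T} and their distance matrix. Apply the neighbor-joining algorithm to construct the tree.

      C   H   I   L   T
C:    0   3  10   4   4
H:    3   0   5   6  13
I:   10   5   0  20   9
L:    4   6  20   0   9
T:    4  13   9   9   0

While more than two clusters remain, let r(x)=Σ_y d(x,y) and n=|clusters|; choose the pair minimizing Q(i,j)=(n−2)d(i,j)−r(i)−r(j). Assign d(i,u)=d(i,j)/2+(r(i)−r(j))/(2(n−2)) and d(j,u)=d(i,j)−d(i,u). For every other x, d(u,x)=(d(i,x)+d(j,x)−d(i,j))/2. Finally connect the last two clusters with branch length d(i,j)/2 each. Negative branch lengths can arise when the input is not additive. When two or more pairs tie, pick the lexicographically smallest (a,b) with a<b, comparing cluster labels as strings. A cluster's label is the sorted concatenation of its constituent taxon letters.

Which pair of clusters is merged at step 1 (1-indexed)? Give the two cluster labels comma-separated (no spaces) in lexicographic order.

1. join H+I (d=5, Q=-56) ⇒ HI; edges |H|=-1/3, |I|=16/3
  updated: d(C,HI)=4, d(HI,L)=21/2, d(HI,T)=17/2
2. join C+L (d=4, Q=-55/2) ⇒ CL; edges |C|=-7/8, |L|=39/8
  updated: d(CL,HI)=21/4, d(CL,T)=9/2
3. join CL+HI (d=21/4, Q=-73/4) ⇒ CHIL; edges |CL|=5/8, |HI|=37/8
  updated: d(CHIL,T)=31/8
4. join CHIL+T (d=31/8) ⇒ CHILT; edges |CHIL|=31/16, |T|=31/16
final tree: (((C:-7/8,L:39/8):5/8,(H:-1/3,I:16/3):37/8):31/16,T:31/16)
total length: 145/8

H,I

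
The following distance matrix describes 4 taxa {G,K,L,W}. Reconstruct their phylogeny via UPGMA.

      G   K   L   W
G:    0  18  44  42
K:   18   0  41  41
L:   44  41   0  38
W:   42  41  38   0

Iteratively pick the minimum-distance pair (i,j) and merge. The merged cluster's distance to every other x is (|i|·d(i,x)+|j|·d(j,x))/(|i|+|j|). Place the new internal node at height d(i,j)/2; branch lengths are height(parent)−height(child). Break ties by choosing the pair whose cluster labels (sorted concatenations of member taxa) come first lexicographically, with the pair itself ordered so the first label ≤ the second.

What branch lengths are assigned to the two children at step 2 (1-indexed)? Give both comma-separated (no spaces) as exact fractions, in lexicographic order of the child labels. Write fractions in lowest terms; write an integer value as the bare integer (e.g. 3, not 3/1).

iteration 1: select G,K (d=18); attach at lengths (9, 9); label the merged cluster GK
  updated: d(GK,L)=85/2, d(GK,W)=83/2
iteration 2: select L,W (d=38); attach at lengths (19, 19); label the merged cluster LW
  updated: d(GK,LW)=42
iteration 3: select GK,LW (d=42); attach at lengths (12, 2); label the merged cluster GKLW
final tree: ((G:9,K:9):12,(L:19,W:19):2)
total length: 70

19,19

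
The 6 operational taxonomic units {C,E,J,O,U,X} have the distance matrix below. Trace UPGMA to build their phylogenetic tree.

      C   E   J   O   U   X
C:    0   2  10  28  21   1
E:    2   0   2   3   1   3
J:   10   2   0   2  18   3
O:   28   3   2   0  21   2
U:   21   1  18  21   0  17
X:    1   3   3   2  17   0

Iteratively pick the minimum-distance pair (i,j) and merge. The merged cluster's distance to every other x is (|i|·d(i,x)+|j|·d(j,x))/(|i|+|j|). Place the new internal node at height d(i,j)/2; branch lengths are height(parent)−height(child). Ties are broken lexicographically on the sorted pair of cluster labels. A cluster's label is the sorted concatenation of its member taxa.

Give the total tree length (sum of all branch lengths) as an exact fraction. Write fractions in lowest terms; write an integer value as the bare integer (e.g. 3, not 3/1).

iteration 1: select C,X (d=1); attach at lengths (1/2, 1/2); label the merged cluster CX
  updated: d(CX,E)=5/2, d(CX,J)=13/2, d(CX,O)=15, d(CX,U)=19
iteration 2: select E,U (d=1); attach at lengths (1/2, 1/2); label the merged cluster EU
  updated: d(CX,EU)=43/4, d(EU,J)=10, d(EU,O)=12
iteration 3: select J,O (d=2); attach at lengths (1, 1); label the merged cluster JO
  updated: d(CX,JO)=43/4, d(EU,JO)=11
iteration 4: select CX,EU (d=43/4); attach at lengths (39/8, 39/8); label the merged cluster CEUX
  updated: d(CEUX,JO)=87/8
iteration 5: select CEUX,JO (d=87/8); attach at lengths (1/16, 71/16); label the merged cluster CEJOUX
final tree: (((C:1/2,X:1/2):39/8,(E:1/2,U:1/2):39/8):1/16,(J:1,O:1):71/16)
total length: 73/4

73/4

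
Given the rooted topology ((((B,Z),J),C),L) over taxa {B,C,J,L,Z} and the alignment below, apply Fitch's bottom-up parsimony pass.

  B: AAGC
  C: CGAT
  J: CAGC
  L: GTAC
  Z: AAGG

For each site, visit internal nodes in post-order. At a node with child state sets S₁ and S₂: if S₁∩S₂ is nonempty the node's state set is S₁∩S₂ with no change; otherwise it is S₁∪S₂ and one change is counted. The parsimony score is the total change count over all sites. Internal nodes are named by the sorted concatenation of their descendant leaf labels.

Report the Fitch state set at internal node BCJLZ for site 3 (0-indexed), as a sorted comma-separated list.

site 0, node BZ: B={A} ∩ Z={A} → {A} (+0)
site 0, node BJZ: BZ={A} ∪ J={C} → {A,C} (+1)
site 0, node BCJZ: BJZ={A,C} ∩ C={C} → {C} (+0)
site 0, node BCJLZ: BCJZ={C} ∪ L={G} → {C,G} (+1)
site 1, node BZ: B={A} ∩ Z={A} → {A} (+0)
site 1, node BJZ: BZ={A} ∩ J={A} → {A} (+0)
site 1, node BCJZ: BJZ={A} ∪ C={G} → {A,G} (+1)
site 1, node BCJLZ: BCJZ={A,G} ∪ L={T} → {A,G,T} (+1)
site 2, node BZ: B={G} ∩ Z={G} → {G} (+0)
site 2, node BJZ: BZ={G} ∩ J={G} → {G} (+0)
site 2, node BCJZ: BJZ={G} ∪ C={A} → {A,G} (+1)
site 2, node BCJLZ: BCJZ={A,G} ∩ L={A} → {A} (+0)
site 3, node BZ: B={C} ∪ Z={G} → {C,G} (+1)
site 3, node BJZ: BZ={C,G} ∩ J={C} → {C} (+0)
site 3, node BCJZ: BJZ={C} ∪ C={T} → {C,T} (+1)
site 3, node BCJLZ: BCJZ={C,T} ∩ L={C} → {C} (+0)
per-site changes: [2, 2, 1, 2]; total = 7

C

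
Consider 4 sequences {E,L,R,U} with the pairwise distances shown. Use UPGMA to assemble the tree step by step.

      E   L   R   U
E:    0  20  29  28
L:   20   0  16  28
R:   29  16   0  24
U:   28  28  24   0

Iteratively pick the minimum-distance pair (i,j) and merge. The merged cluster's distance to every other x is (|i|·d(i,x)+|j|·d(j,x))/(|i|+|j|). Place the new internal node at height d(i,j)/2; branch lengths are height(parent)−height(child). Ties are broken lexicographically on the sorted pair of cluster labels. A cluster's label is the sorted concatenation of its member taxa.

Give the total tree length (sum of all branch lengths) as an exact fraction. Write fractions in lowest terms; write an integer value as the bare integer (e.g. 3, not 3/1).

563/12

iteration 1: select L,R (d=16); attach at lengths (8, 8); label the merged cluster LR
  updated: d(E,LR)=49/2, d(LR,U)=26
iteration 2: select E,LR (d=49/2); attach at lengths (49/4, 17/4); label the merged cluster ELR
  updated: d(ELR,U)=80/3
iteration 3: select ELR,U (d=80/3); attach at lengths (13/12, 40/3); label the merged cluster ELRU
final tree: ((E:49/4,(L:8,R:8):17/4):13/12,U:40/3)
total length: 563/12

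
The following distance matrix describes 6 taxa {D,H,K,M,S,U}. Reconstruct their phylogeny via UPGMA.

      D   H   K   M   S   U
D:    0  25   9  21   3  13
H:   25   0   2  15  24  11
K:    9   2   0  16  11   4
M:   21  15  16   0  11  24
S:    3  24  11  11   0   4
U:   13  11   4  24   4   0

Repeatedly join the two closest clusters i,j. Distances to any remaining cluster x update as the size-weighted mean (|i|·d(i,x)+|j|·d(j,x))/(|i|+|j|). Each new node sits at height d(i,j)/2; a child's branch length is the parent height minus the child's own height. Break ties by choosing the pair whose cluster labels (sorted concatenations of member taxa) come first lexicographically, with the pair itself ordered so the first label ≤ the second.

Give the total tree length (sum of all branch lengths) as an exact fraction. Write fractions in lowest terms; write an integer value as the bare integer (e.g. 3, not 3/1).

step 1: merge (H,K) at d=2; branch lengths H→1, K→1; new cluster HK
  updated: d(D,HK)=17, d(HK,M)=31/2, d(HK,S)=35/2, d(HK,U)=15/2
step 2: merge (D,S) at d=3; branch lengths D→3/2, S→3/2; new cluster DS
  updated: d(DS,HK)=69/4, d(DS,M)=16, d(DS,U)=17/2
step 3: merge (HK,U) at d=15/2; branch lengths HK→11/4, U→15/4; new cluster HKU
  updated: d(DS,HKU)=43/3, d(HKU,M)=55/3
step 4: merge (DS,HKU) at d=43/3; branch lengths DS→17/3, HKU→41/12; new cluster DHKSU
  updated: d(DHKSU,M)=87/5
step 5: merge (DHKSU,M) at d=87/5; branch lengths DHKSU→23/15, M→87/10; new cluster DHKMSU
final tree: (((D:3/2,S:3/2):17/3,((H:1,K:1):11/4,U:15/4):41/12):23/15,M:87/10)
total length: 1849/60

1849/60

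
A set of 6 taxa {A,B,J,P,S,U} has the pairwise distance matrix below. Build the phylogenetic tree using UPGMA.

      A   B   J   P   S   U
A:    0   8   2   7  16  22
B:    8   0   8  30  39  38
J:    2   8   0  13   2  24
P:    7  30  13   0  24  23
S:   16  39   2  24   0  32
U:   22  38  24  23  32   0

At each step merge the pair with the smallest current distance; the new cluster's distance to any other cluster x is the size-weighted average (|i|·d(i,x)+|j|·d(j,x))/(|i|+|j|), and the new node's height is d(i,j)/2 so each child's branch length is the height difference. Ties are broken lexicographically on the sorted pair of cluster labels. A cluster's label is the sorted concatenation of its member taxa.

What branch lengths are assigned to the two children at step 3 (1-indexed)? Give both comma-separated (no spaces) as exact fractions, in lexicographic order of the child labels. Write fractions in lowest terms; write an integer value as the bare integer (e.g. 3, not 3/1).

iteration 1: select A,J (d=2); attach at lengths (1, 1); label the merged cluster AJ
  updated: d(AJ,B)=8, d(AJ,P)=10, d(AJ,S)=9, d(AJ,U)=23
iteration 2: select AJ,B (d=8); attach at lengths (3, 4); label the merged cluster ABJ
  updated: d(ABJ,P)=50/3, d(ABJ,S)=19, d(ABJ,U)=28
iteration 3: select ABJ,P (d=50/3); attach at lengths (13/3, 25/3); label the merged cluster ABJP
  updated: d(ABJP,S)=81/4, d(ABJP,U)=107/4
iteration 4: select ABJP,S (d=81/4); attach at lengths (43/24, 81/8); label the merged cluster ABJPS
  updated: d(ABJPS,U)=139/5
iteration 5: select ABJPS,U (d=139/5); attach at lengths (151/40, 139/10); label the merged cluster ABJPSU
final tree: (((((A:1,J:1):3,B:4):13/3,P:25/3):43/24,S:81/8):151/40,U:139/10)
total length: 6151/120

13/3,25/3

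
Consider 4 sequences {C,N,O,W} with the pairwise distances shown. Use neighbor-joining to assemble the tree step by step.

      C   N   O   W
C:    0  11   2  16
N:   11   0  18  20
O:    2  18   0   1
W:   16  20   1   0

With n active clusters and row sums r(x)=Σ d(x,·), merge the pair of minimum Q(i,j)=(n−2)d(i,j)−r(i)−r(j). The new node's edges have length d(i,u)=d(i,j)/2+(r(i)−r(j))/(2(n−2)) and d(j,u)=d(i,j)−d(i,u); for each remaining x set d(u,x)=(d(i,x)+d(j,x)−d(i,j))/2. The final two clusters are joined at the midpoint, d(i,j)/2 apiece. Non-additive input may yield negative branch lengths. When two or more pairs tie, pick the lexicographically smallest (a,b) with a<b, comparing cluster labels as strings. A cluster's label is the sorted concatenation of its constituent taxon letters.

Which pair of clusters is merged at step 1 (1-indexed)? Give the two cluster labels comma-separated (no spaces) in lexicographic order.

iteration 1: select C,N (d=11, Q=-56); attach at lengths (1/2, 21/2); label the merged cluster CN
  updated: d(CN,O)=9/2, d(CN,W)=25/2
iteration 2: select CN,O (d=9/2, Q=-18); attach at lengths (8, -7/2); label the merged cluster CNO
  updated: d(CNO,W)=9/2
iteration 3: select CNO,W (d=9/2); attach at lengths (9/4, 9/4); label the merged cluster CNOW
final tree: (((C:1/2,N:21/2):8,O:-7/2):9/4,W:9/4)
total length: 20

C,N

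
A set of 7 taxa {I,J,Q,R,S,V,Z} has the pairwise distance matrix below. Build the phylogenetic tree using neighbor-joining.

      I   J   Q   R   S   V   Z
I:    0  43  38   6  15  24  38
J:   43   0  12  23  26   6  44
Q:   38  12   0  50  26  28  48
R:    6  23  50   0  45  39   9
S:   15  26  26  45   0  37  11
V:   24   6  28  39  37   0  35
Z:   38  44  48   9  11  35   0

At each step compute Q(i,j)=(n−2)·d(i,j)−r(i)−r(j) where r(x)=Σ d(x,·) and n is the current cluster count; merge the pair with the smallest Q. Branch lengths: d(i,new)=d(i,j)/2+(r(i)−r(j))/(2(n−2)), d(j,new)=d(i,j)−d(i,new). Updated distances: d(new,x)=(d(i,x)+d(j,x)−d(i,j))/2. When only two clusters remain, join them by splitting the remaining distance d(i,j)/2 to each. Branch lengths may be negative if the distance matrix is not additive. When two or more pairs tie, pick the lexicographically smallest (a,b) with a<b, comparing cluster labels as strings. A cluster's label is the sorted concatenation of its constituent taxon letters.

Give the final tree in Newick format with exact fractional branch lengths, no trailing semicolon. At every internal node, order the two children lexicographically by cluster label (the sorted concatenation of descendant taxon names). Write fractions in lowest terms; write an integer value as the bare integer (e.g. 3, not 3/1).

(((I:197/32,(R:16/5,Z:29/5):363/32):155/32,((J:25/16,V:71/16):39/8,Q:97/8):419/32):181/64,S:181/64)

1. join R+Z (d=9, Q=-312) ⇒ RZ; edges |R|=16/5, |Z|=29/5
  updated: d(I,RZ)=35/2, d(J,RZ)=29, d(Q,RZ)=89/2, d(RZ,S)=47/2, d(RZ,V)=65/2
2. join J+V (d=6, Q=-439/2) ⇒ JV; edges |J|=25/16, |V|=71/16
  updated: d(I,JV)=61/2, d(JV,Q)=17, d(JV,RZ)=111/4, d(JV,S)=57/2
3. join JV+Q (d=17, Q=-713/4) ⇒ JQV; edges |JV|=39/8, |Q|=97/8
  updated: d(I,JQV)=103/4, d(JQV,RZ)=221/8, d(JQV,S)=75/4
4. join I+RZ (d=35/2, Q=-735/8) ⇒ IRZ; edges |I|=197/32, |RZ|=363/32
  updated: d(IRZ,JQV)=287/16, d(IRZ,S)=21/2
5. join IRZ+JQV (d=287/16, Q=-755/16) ⇒ IJQRVZ; edges |IRZ|=155/32, |JQV|=419/32
  updated: d(IJQRVZ,S)=181/32
6. join IJQRVZ+S (d=181/32) ⇒ IJQRSVZ; edges |IJQRVZ|=181/64, |S|=181/64
final tree: (((I:197/32,(R:16/5,Z:29/5):363/32):155/32,((J:25/16,V:71/16):39/8,Q:97/8):419/32):181/64,S:181/64)
total length: 2339/32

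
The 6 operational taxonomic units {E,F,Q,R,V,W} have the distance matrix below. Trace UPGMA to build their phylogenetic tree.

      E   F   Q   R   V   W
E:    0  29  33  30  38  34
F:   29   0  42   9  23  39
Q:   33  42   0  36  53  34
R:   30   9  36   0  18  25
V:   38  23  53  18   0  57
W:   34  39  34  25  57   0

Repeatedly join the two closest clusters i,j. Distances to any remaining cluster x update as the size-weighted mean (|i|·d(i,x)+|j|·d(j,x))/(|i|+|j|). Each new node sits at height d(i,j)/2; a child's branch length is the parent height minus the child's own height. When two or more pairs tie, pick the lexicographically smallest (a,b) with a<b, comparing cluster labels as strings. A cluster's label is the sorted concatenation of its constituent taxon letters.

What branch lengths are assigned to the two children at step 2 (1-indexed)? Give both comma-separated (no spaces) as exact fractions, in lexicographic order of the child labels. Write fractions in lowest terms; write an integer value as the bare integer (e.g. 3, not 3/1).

step 1: merge (F,R) at d=9; branch lengths F→9/2, R→9/2; new cluster FR
  updated: d(E,FR)=59/2, d(FR,Q)=39, d(FR,V)=41/2, d(FR,W)=32
step 2: merge (FR,V) at d=41/2; branch lengths FR→23/4, V→41/4; new cluster FRV
  updated: d(E,FRV)=97/3, d(FRV,Q)=131/3, d(FRV,W)=121/3
step 3: merge (E,FRV) at d=97/3; branch lengths E→97/6, FRV→71/12; new cluster EFRV
  updated: d(EFRV,Q)=41, d(EFRV,W)=155/4
step 4: merge (Q,W) at d=34; branch lengths Q→17, W→17; new cluster QW
  updated: d(EFRV,QW)=319/8
step 5: merge (EFRV,QW) at d=319/8; branch lengths EFRV→181/48, QW→47/16; new cluster EFQRVW
final tree: ((E:97/6,((F:9/2,R:9/2):23/4,V:41/4):71/12):181/48,(Q:17,W:17):47/16)
total length: 2107/24

23/4,41/4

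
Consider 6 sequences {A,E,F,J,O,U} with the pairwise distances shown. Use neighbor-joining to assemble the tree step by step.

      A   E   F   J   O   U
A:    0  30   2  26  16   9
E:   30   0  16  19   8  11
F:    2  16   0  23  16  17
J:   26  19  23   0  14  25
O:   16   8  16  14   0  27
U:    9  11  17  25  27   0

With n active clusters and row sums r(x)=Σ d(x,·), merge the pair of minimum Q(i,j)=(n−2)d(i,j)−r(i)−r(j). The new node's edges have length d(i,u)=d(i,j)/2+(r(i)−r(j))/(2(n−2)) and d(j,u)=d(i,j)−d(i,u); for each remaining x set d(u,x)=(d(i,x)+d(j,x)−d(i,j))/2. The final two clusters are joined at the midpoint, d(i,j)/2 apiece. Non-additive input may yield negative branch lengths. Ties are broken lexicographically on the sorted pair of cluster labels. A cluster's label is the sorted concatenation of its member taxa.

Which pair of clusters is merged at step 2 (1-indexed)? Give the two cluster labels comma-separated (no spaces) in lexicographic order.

AF,U

step 1: merge (A,F) at d=2, Q=-149; branch lengths A→17/8, F→-1/8; new cluster AF
  updated: d(AF,E)=22, d(AF,J)=47/2, d(AF,O)=15, d(AF,U)=12
step 2: merge (AF,U) at d=12, Q=-223/2; branch lengths AF→67/12, U→77/12; new cluster AFU
  updated: d(AFU,E)=21/2, d(AFU,J)=73/4, d(AFU,O)=15
step 3: merge (AFU,E) at d=21/2, Q=-241/4; branch lengths AFU→109/16, E→59/16; new cluster AEFU
  updated: d(AEFU,J)=107/8, d(AEFU,O)=25/4
step 4: merge (AEFU,J) at d=107/8, Q=-269/8; branch lengths AEFU→45/16, J→169/16; new cluster AEFJU
  updated: d(AEFJU,O)=55/16
step 5: merge (AEFJU,O) at d=55/16; branch lengths AEFJU→55/32, O→55/32; new cluster AEFJOU
final tree: (((((A:17/8,F:-1/8):67/12,U:77/12):109/16,E:59/16):45/16,J:169/16):55/32,O:55/32)
total length: 661/16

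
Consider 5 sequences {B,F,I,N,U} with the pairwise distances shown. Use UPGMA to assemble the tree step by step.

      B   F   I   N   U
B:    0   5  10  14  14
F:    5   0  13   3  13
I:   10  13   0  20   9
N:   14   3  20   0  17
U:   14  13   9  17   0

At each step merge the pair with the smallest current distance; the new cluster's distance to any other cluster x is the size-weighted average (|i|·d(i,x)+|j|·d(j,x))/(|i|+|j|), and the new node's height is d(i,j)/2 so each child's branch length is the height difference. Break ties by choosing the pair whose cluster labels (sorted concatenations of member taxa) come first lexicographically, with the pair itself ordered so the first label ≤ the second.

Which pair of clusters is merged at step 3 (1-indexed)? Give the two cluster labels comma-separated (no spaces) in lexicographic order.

B,FN

1. join F+N (d=3) ⇒ FN; edges |F|=3/2, |N|=3/2
  updated: d(B,FN)=19/2, d(FN,I)=33/2, d(FN,U)=15
2. join I+U (d=9) ⇒ IU; edges |I|=9/2, |U|=9/2
  updated: d(B,IU)=12, d(FN,IU)=63/4
3. join B+FN (d=19/2) ⇒ BFN; edges |B|=19/4, |FN|=13/4
  updated: d(BFN,IU)=29/2
4. join BFN+IU (d=29/2) ⇒ BFINU; edges |BFN|=5/2, |IU|=11/4
final tree: ((B:19/4,(F:3/2,N:3/2):13/4):5/2,(I:9/2,U:9/2):11/4)
total length: 101/4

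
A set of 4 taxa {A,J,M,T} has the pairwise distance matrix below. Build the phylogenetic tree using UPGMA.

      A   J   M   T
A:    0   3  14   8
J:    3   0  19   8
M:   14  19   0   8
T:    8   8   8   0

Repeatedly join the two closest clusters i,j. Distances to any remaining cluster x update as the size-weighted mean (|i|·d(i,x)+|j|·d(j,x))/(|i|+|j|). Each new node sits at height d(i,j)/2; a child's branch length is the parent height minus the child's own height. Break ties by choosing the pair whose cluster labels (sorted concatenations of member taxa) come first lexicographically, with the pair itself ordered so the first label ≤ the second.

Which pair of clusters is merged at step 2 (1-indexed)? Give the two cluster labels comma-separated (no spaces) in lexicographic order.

step 1: merge (A,J) at d=3; branch lengths A→3/2, J→3/2; new cluster AJ
  updated: d(AJ,M)=33/2, d(AJ,T)=8
step 2: merge (AJ,T) at d=8; branch lengths AJ→5/2, T→4; new cluster AJT
  updated: d(AJT,M)=41/3
step 3: merge (AJT,M) at d=41/3; branch lengths AJT→17/6, M→41/6; new cluster AJMT
final tree: (((A:3/2,J:3/2):5/2,T:4):17/6,M:41/6)
total length: 115/6

AJ,T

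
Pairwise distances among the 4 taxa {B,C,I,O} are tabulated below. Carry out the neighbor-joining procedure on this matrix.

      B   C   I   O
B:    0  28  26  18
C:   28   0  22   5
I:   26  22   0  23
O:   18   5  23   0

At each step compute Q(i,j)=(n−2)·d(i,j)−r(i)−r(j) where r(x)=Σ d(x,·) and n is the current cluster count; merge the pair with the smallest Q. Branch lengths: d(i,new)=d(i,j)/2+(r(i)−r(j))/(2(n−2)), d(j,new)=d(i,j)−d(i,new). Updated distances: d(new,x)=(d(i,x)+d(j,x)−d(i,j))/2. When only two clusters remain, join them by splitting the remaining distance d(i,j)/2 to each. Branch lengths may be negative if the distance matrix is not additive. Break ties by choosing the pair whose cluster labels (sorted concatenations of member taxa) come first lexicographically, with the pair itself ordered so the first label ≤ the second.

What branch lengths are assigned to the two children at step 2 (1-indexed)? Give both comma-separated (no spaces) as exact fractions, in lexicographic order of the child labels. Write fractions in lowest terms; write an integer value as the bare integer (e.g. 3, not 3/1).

29/4,19/4

1. join B+I (d=26, Q=-91) ⇒ BI; edges |B|=53/4, |I|=51/4
  updated: d(BI,C)=12, d(BI,O)=15/2
2. join BI+C (d=12, Q=-49/2) ⇒ BCI; edges |BI|=29/4, |C|=19/4
  updated: d(BCI,O)=1/4
3. join BCI+O (d=1/4) ⇒ BCIO; edges |BCI|=1/8, |O|=1/8
final tree: (((B:53/4,I:51/4):29/4,C:19/4):1/8,O:1/8)
total length: 153/4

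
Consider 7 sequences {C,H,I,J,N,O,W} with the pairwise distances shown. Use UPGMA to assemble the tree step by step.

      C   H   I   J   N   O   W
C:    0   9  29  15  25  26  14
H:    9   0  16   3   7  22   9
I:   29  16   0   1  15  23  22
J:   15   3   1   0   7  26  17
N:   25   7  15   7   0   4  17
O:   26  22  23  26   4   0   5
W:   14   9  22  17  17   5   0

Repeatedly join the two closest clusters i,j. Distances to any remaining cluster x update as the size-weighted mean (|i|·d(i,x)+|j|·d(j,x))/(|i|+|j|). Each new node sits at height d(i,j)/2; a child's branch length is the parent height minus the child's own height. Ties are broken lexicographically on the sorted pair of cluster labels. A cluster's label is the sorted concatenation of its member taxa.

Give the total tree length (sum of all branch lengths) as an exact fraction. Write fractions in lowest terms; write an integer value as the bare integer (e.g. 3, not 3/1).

iteration 1: select I,J (d=1); attach at lengths (1/2, 1/2); label the merged cluster IJ
  updated: d(C,IJ)=22, d(H,IJ)=19/2, d(IJ,N)=11, d(IJ,O)=49/2, d(IJ,W)=39/2
iteration 2: select N,O (d=4); attach at lengths (2, 2); label the merged cluster NO
  updated: d(C,NO)=51/2, d(H,NO)=29/2, d(IJ,NO)=71/4, d(NO,W)=11
iteration 3: select C,H (d=9); attach at lengths (9/2, 9/2); label the merged cluster CH
  updated: d(CH,IJ)=63/4, d(CH,NO)=20, d(CH,W)=23/2
iteration 4: select NO,W (d=11); attach at lengths (7/2, 11/2); label the merged cluster NOW
  updated: d(CH,NOW)=103/6, d(IJ,NOW)=55/3
iteration 5: select CH,IJ (d=63/4); attach at lengths (27/8, 59/8); label the merged cluster CHIJ
  updated: d(CHIJ,NOW)=71/4
iteration 6: select CHIJ,NOW (d=71/4); attach at lengths (1, 27/8); label the merged cluster CHIJNOW
final tree: (((C:9/2,H:9/2):27/8,(I:1/2,J:1/2):59/8):1,((N:2,O:2):7/2,W:11/2):27/8)
total length: 305/8

305/8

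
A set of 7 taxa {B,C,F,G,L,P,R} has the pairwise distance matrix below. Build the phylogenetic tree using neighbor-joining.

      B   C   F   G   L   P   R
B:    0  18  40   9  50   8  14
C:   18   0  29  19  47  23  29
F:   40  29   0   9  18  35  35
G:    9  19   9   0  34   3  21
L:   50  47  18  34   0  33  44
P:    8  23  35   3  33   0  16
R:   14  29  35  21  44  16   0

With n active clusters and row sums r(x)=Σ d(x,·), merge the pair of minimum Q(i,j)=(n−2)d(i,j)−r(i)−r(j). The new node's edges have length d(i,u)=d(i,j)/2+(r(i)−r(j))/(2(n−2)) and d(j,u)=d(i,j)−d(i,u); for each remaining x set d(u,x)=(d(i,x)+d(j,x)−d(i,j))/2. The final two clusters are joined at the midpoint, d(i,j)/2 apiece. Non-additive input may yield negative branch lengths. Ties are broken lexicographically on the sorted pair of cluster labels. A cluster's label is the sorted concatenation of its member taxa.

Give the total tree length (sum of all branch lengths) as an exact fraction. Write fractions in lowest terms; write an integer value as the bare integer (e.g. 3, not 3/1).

step 1: merge (F,L) at d=18, Q=-302; branch lengths F→3, L→15; new cluster FL
  updated: d(B,FL)=36, d(C,FL)=29, d(FL,G)=25/2, d(FL,P)=25, d(FL,R)=61/2
step 2: merge (FL,G) at d=25/2, Q=-295/2; branch lengths FL→237/16, G→-37/16; new cluster FGL
  updated: d(B,FGL)=65/4, d(C,FGL)=71/4, d(FGL,P)=31/4, d(FGL,R)=39/2
step 3: merge (C,FGL) at d=71/4, Q=-383/4; branch lengths C→319/24, FGL→107/24; new cluster CFGL
  updated: d(B,CFGL)=33/4, d(CFGL,P)=13/2, d(CFGL,R)=123/8
step 4: merge (B,R) at d=14, Q=-381/8; branch lengths B→103/32, R→345/32; new cluster BR
  updated: d(BR,CFGL)=77/16, d(BR,P)=5
step 5: merge (BR,CFGL) at d=77/16, Q=-261/16; branch lengths BR→53/32, CFGL→101/32; new cluster BCFGLR
  updated: d(BCFGLR,P)=107/32
step 6: merge (BCFGLR,P) at d=107/32; branch lengths BCFGLR→107/64, P→107/64; new cluster BCFGLPR
final tree: (((B:103/32,R:345/32):53/32,(C:319/24,((F:3,L:15):237/16,G:-37/16):107/24):101/32):107/64,P:107/64)
total length: 2253/32

2253/32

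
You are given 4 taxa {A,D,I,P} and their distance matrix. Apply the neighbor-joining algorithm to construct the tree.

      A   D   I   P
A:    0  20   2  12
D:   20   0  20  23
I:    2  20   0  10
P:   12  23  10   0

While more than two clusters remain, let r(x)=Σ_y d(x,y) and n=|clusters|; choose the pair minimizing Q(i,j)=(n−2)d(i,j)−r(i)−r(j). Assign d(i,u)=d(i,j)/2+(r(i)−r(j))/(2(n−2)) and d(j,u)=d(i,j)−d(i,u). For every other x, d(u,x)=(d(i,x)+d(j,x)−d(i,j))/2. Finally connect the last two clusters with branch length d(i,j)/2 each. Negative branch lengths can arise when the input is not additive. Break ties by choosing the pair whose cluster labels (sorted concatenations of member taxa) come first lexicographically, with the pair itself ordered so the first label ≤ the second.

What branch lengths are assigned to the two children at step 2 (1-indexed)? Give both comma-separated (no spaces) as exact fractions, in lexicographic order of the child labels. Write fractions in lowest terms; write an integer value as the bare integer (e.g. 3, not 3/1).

iteration 1: select A,I (d=2, Q=-62); attach at lengths (3/2, 1/2); label the merged cluster AI
  updated: d(AI,D)=19, d(AI,P)=10
iteration 2: select AI,D (d=19, Q=-52); attach at lengths (3, 16); label the merged cluster ADI
  updated: d(ADI,P)=7
iteration 3: select ADI,P (d=7); attach at lengths (7/2, 7/2); label the merged cluster ADIP
final tree: (((A:3/2,I:1/2):3,D:16):7/2,P:7/2)
total length: 28

3,16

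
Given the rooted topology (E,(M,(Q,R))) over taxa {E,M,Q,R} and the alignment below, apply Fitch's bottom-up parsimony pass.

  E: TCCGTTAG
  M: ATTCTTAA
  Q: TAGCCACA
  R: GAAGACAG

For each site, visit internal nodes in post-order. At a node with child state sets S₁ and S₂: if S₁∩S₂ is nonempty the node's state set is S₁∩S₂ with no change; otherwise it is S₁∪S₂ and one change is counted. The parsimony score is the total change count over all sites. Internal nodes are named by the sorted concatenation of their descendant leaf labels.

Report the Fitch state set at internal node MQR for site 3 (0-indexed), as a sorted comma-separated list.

C

QR@0: {T} ∪ {G} = {G,T} (union, +1)
MQR@0: {A} ∪ {G,T} = {A,G,T} (union, +1)
EMQR@0: {T} ∩ {A,G,T} = {T} (intersection, +0)
QR@1: {A} ∩ {A} = {A} (intersection, +0)
MQR@1: {T} ∪ {A} = {A,T} (union, +1)
EMQR@1: {C} ∪ {A,T} = {A,C,T} (union, +1)
QR@2: {G} ∪ {A} = {A,G} (union, +1)
MQR@2: {T} ∪ {A,G} = {A,G,T} (union, +1)
EMQR@2: {C} ∪ {A,G,T} = {A,C,G,T} (union, +1)
QR@3: {C} ∪ {G} = {C,G} (union, +1)
MQR@3: {C} ∩ {C,G} = {C} (intersection, +0)
EMQR@3: {G} ∪ {C} = {C,G} (union, +1)
QR@4: {C} ∪ {A} = {A,C} (union, +1)
MQR@4: {T} ∪ {A,C} = {A,C,T} (union, +1)
EMQR@4: {T} ∩ {A,C,T} = {T} (intersection, +0)
QR@5: {A} ∪ {C} = {A,C} (union, +1)
MQR@5: {T} ∪ {A,C} = {A,C,T} (union, +1)
EMQR@5: {T} ∩ {A,C,T} = {T} (intersection, +0)
QR@6: {C} ∪ {A} = {A,C} (union, +1)
MQR@6: {A} ∩ {A,C} = {A} (intersection, +0)
EMQR@6: {A} ∩ {A} = {A} (intersection, +0)
QR@7: {A} ∪ {G} = {A,G} (union, +1)
MQR@7: {A} ∩ {A,G} = {A} (intersection, +0)
EMQR@7: {G} ∪ {A} = {A,G} (union, +1)
per-site changes: [2, 2, 3, 2, 2, 2, 1, 2]; total = 16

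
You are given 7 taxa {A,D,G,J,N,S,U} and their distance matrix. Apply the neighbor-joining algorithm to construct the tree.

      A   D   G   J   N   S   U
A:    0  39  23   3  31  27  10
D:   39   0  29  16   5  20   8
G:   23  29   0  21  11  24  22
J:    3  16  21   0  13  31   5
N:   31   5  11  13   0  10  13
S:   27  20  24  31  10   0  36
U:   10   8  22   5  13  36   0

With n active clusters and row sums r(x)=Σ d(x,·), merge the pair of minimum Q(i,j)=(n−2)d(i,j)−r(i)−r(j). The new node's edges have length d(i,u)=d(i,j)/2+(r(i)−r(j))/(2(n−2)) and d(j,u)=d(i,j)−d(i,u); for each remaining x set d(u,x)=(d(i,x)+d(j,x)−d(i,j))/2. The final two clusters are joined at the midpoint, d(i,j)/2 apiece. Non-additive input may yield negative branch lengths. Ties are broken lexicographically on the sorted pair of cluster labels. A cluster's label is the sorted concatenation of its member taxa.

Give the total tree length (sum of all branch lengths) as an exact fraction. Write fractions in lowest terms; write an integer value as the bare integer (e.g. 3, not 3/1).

1593/32

iteration 1: select A,J (d=3, Q=-207); attach at lengths (59/10, -29/10); label the merged cluster AJ
  updated: d(AJ,D)=26, d(AJ,G)=41/2, d(AJ,N)=41/2, d(AJ,S)=55/2, d(AJ,U)=6
iteration 2: select AJ,U (d=6, Q=-323/2); attach at lengths (79/16, 17/16); label the merged cluster AJU
  updated: d(AJU,D)=14, d(AJU,G)=73/4, d(AJU,N)=55/4, d(AJU,S)=115/4
iteration 3: select AJU,G (d=73/4, Q=-409/4); attach at lengths (63/8, 83/8); label the merged cluster AGJU
  updated: d(AGJU,D)=99/8, d(AGJU,N)=13/4, d(AGJU,S)=69/4
iteration 4: select AGJU,S (d=69/4, Q=-365/8); attach at lengths (161/32, 391/32); label the merged cluster AGJSU
  updated: d(AGJSU,D)=121/16, d(AGJSU,N)=-2
iteration 5: select AGJSU,D (d=121/16, Q=-169/16); attach at lengths (9/32, 233/32); label the merged cluster ADGJSU
  updated: d(ADGJSU,N)=-73/32
iteration 6: select ADGJSU,N (d=-73/32); attach at lengths (-73/64, -73/64); label the merged cluster ADGJNSU
final tree: ((((((A:59/10,J:-29/10):79/16,U:17/16):63/8,G:83/8):161/32,S:391/32):9/32,D:233/32):-73/64,N:-73/64)
total length: 1593/32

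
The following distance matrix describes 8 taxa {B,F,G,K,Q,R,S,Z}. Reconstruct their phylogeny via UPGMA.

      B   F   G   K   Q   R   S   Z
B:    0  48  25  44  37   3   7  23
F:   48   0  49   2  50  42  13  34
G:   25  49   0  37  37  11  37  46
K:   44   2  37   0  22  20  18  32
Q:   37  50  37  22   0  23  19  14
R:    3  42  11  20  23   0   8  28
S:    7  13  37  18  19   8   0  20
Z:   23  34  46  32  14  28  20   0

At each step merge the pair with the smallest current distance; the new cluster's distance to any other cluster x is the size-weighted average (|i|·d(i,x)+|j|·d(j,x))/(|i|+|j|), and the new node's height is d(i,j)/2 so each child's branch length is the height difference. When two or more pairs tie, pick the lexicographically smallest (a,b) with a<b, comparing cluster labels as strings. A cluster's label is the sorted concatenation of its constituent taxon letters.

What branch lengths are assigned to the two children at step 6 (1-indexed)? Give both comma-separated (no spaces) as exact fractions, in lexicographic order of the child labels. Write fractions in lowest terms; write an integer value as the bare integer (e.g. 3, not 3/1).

step 1: merge (F,K) at d=2; branch lengths F→1, K→1; new cluster FK
  updated: d(B,FK)=46, d(FK,G)=43, d(FK,Q)=36, d(FK,R)=31, d(FK,S)=31/2, d(FK,Z)=33
step 2: merge (B,R) at d=3; branch lengths B→3/2, R→3/2; new cluster BR
  updated: d(BR,FK)=77/2, d(BR,G)=18, d(BR,Q)=30, d(BR,S)=15/2, d(BR,Z)=51/2
step 3: merge (BR,S) at d=15/2; branch lengths BR→9/4, S→15/4; new cluster BRS
  updated: d(BRS,FK)=185/6, d(BRS,G)=73/3, d(BRS,Q)=79/3, d(BRS,Z)=71/3
step 4: merge (Q,Z) at d=14; branch lengths Q→7, Z→7; new cluster QZ
  updated: d(BRS,QZ)=25, d(FK,QZ)=69/2, d(G,QZ)=83/2
step 5: merge (BRS,G) at d=73/3; branch lengths BRS→101/12, G→73/6; new cluster BGRS
  updated: d(BGRS,FK)=271/8, d(BGRS,QZ)=233/8
step 6: merge (BGRS,QZ) at d=233/8; branch lengths BGRS→115/48, QZ→121/16; new cluster BGQRSZ
  updated: d(BGQRSZ,FK)=409/12
step 7: merge (BGQRSZ,FK) at d=409/12; branch lengths BGQRSZ→119/48, FK→385/24; new cluster BFGKQRSZ
final tree: (((((B:3/2,R:3/2):9/4,S:15/4):101/12,G:73/6):115/48,(Q:7,Z:7):121/16):119/48,(F:1,K:1):385/24)
total length: 1185/16

115/48,121/16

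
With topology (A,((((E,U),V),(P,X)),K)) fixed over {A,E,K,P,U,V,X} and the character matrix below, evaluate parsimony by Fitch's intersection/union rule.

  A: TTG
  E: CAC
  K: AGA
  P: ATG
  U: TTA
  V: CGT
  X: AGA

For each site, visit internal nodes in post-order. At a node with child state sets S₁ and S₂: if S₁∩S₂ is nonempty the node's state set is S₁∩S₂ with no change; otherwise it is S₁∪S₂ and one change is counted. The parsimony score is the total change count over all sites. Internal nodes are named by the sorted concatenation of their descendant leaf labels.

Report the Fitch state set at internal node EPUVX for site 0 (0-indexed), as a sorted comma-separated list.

[col 0] EU: children E:{C}, U:{T} ∪→ {C,T}; cost 1
[col 0] EUV: children EU:{C,T}, V:{C} ∩→ {C}; cost 0
[col 0] PX: children P:{A}, X:{A} ∩→ {A}; cost 0
[col 0] EPUVX: children EUV:{C}, PX:{A} ∪→ {A,C}; cost 1
[col 0] EKPUVX: children EPUVX:{A,C}, K:{A} ∩→ {A}; cost 0
[col 0] AEKPUVX: children A:{T}, EKPUVX:{A} ∪→ {A,T}; cost 1
[col 1] EU: children E:{A}, U:{T} ∪→ {A,T}; cost 1
[col 1] EUV: children EU:{A,T}, V:{G} ∪→ {A,G,T}; cost 1
[col 1] PX: children P:{T}, X:{G} ∪→ {G,T}; cost 1
[col 1] EPUVX: children EUV:{A,G,T}, PX:{G,T} ∩→ {G,T}; cost 0
[col 1] EKPUVX: children EPUVX:{G,T}, K:{G} ∩→ {G}; cost 0
[col 1] AEKPUVX: children A:{T}, EKPUVX:{G} ∪→ {G,T}; cost 1
[col 2] EU: children E:{C}, U:{A} ∪→ {A,C}; cost 1
[col 2] EUV: children EU:{A,C}, V:{T} ∪→ {A,C,T}; cost 1
[col 2] PX: children P:{G}, X:{A} ∪→ {A,G}; cost 1
[col 2] EPUVX: children EUV:{A,C,T}, PX:{A,G} ∩→ {A}; cost 0
[col 2] EKPUVX: children EPUVX:{A}, K:{A} ∩→ {A}; cost 0
[col 2] AEKPUVX: children A:{G}, EKPUVX:{A} ∪→ {A,G}; cost 1
per-site changes: [3, 4, 4]; total = 11

A,C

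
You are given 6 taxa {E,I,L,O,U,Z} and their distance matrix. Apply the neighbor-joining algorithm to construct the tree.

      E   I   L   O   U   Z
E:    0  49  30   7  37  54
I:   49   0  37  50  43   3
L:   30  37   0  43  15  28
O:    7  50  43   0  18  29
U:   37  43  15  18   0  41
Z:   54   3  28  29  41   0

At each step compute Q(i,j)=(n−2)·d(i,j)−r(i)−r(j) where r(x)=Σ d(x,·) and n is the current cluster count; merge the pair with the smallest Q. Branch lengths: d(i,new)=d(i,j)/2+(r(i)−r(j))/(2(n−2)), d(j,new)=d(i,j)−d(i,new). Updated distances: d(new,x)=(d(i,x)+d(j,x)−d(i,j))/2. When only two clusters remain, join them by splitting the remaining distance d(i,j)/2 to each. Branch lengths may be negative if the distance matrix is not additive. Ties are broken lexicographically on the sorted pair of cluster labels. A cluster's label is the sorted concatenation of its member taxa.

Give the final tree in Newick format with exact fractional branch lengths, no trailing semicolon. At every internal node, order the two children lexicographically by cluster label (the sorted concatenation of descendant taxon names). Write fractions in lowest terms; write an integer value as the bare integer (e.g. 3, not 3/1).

1. join I+Z (d=3, Q=-325) ⇒ IZ; edges |I|=39/8, |Z|=-15/8
  updated: d(E,IZ)=50, d(IZ,L)=31, d(IZ,O)=38, d(IZ,U)=81/2
2. join E+O (d=7, Q=-209) ⇒ EO; edges |E|=13/2, |O|=1/2
  updated: d(EO,IZ)=81/2, d(EO,L)=33, d(EO,U)=24
3. join EO+U (d=24, Q=-129) ⇒ EOU; edges |EO|=33/2, |U|=15/2
  updated: d(EOU,IZ)=57/2, d(EOU,L)=12
4. join EOU+IZ (d=57/2, Q=-143/2) ⇒ EIOUZ; edges |EOU|=19/4, |IZ|=95/4
  updated: d(EIOUZ,L)=29/4
5. join EIOUZ+L (d=29/4) ⇒ EILOUZ; edges |EIOUZ|=29/8, |L|=29/8
final tree: ((((E:13/2,O:1/2):33/2,U:15/2):19/4,(I:39/8,Z:-15/8):95/4):29/8,L:29/8)
total length: 279/4

((((E:13/2,O:1/2):33/2,U:15/2):19/4,(I:39/8,Z:-15/8):95/4):29/8,L:29/8)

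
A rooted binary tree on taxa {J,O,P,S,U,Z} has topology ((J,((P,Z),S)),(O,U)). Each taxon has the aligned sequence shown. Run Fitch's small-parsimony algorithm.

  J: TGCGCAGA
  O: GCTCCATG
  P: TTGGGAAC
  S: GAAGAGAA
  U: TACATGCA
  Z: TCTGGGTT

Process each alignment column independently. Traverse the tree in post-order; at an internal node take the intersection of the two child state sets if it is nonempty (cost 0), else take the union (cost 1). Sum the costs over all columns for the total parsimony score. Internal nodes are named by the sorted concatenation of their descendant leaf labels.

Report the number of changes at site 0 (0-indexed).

2

PZ@0: {T} ∩ {T} = {T} (intersection, +0)
PSZ@0: {T} ∪ {G} = {G,T} (union, +1)
JPSZ@0: {T} ∩ {G,T} = {T} (intersection, +0)
OU@0: {G} ∪ {T} = {G,T} (union, +1)
JOPSUZ@0: {T} ∩ {G,T} = {T} (intersection, +0)
PZ@1: {T} ∪ {C} = {C,T} (union, +1)
PSZ@1: {C,T} ∪ {A} = {A,C,T} (union, +1)
JPSZ@1: {G} ∪ {A,C,T} = {A,C,G,T} (union, +1)
OU@1: {C} ∪ {A} = {A,C} (union, +1)
JOPSUZ@1: {A,C,G,T} ∩ {A,C} = {A,C} (intersection, +0)
PZ@2: {G} ∪ {T} = {G,T} (union, +1)
PSZ@2: {G,T} ∪ {A} = {A,G,T} (union, +1)
JPSZ@2: {C} ∪ {A,G,T} = {A,C,G,T} (union, +1)
OU@2: {T} ∪ {C} = {C,T} (union, +1)
JOPSUZ@2: {A,C,G,T} ∩ {C,T} = {C,T} (intersection, +0)
PZ@3: {G} ∩ {G} = {G} (intersection, +0)
PSZ@3: {G} ∩ {G} = {G} (intersection, +0)
JPSZ@3: {G} ∩ {G} = {G} (intersection, +0)
OU@3: {C} ∪ {A} = {A,C} (union, +1)
JOPSUZ@3: {G} ∪ {A,C} = {A,C,G} (union, +1)
PZ@4: {G} ∩ {G} = {G} (intersection, +0)
PSZ@4: {G} ∪ {A} = {A,G} (union, +1)
JPSZ@4: {C} ∪ {A,G} = {A,C,G} (union, +1)
OU@4: {C} ∪ {T} = {C,T} (union, +1)
JOPSUZ@4: {A,C,G} ∩ {C,T} = {C} (intersection, +0)
PZ@5: {A} ∪ {G} = {A,G} (union, +1)
PSZ@5: {A,G} ∩ {G} = {G} (intersection, +0)
JPSZ@5: {A} ∪ {G} = {A,G} (union, +1)
OU@5: {A} ∪ {G} = {A,G} (union, +1)
JOPSUZ@5: {A,G} ∩ {A,G} = {A,G} (intersection, +0)
PZ@6: {A} ∪ {T} = {A,T} (union, +1)
PSZ@6: {A,T} ∩ {A} = {A} (intersection, +0)
JPSZ@6: {G} ∪ {A} = {A,G} (union, +1)
OU@6: {T} ∪ {C} = {C,T} (union, +1)
JOPSUZ@6: {A,G} ∪ {C,T} = {A,C,G,T} (union, +1)
PZ@7: {C} ∪ {T} = {C,T} (union, +1)
PSZ@7: {C,T} ∪ {A} = {A,C,T} (union, +1)
JPSZ@7: {A} ∩ {A,C,T} = {A} (intersection, +0)
OU@7: {G} ∪ {A} = {A,G} (union, +1)
JOPSUZ@7: {A} ∩ {A,G} = {A} (intersection, +0)
per-site changes: [2, 4, 4, 2, 3, 3, 4, 3]; total = 25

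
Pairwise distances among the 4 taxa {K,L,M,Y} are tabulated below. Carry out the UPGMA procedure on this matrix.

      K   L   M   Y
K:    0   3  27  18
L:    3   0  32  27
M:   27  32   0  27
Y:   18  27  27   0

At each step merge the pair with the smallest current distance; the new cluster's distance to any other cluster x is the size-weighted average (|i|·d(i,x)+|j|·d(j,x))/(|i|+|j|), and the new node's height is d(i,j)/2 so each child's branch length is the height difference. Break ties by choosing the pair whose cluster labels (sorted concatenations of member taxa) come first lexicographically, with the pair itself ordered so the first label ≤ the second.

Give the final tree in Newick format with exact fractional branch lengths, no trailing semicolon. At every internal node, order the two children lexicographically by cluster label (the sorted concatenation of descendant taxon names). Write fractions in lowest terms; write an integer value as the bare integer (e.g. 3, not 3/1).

(((K:3/2,L:3/2):39/4,Y:45/4):37/12,M:43/3)

iteration 1: select K,L (d=3); attach at lengths (3/2, 3/2); label the merged cluster KL
  updated: d(KL,M)=59/2, d(KL,Y)=45/2
iteration 2: select KL,Y (d=45/2); attach at lengths (39/4, 45/4); label the merged cluster KLY
  updated: d(KLY,M)=86/3
iteration 3: select KLY,M (d=86/3); attach at lengths (37/12, 43/3); label the merged cluster KLMY
final tree: (((K:3/2,L:3/2):39/4,Y:45/4):37/12,M:43/3)
total length: 497/12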